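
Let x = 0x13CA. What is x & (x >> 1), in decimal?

448

x = 1001111001010 = 5066
x>>1 = 0100111100101
AND  = 0000111000000 = 448
(x & (x >> 1) has a 1 wherever x has two consecutive 1 bits.)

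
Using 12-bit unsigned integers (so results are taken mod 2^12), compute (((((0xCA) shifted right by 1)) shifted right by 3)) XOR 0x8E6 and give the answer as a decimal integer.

2282

0xCA = 000011001010
→ shifted right by 1 → 000001100101 = 101
→ shifted right by 3 → 000000001100 = 12
0x8E6 = 100011100110
→ XOR → 100011101010 = 2282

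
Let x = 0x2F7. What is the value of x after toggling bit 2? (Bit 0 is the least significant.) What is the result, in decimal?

x = 1011110111
bit 2 is currently 1; toggle it via x ^ (1 << 2) = x ^ 4
→ 1011110011 = 755

755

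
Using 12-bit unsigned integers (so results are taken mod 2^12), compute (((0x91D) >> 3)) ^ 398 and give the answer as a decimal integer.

0x91D = 100100011101
→ >> 3 → 000100100011 = 291
398 = 000110001110
→ ^ → 000010101101 = 173

173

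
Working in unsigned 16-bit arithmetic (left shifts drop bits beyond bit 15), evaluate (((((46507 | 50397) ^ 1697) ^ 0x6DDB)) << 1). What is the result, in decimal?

15626

46507 = 1011010110101011
50397 = 1100010011011101
→ | → 1111010111111111 = 62975
1697 = 0000011010100001
→ ^ → 1111001101011110 = 62302
0x6DDB = 0110110111011011
→ ^ → 1001111010000101 = 40581
→ << 1 (mod 2^16) → 0011110100001010 = 15626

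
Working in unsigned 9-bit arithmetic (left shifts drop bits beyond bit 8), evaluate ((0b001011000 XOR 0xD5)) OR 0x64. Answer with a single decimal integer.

237

0b001011000 = 001011000
0xD5 = 011010101
→ XOR → 010001101 = 141
0x64 = 001100100
→ OR → 011101101 = 237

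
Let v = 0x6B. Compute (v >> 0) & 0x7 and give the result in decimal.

3

v = 0001101011
Shift right by 0: 0001101011
Mask low 3 bits: 011 = 3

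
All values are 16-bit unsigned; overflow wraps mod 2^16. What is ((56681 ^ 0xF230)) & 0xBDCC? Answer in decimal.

11592

56681 = 1101110101101001
0xF230 = 1111001000110000
→ ^ → 0010111101011001 = 12121
0xBDCC = 1011110111001100
→ & → 0010110101001000 = 11592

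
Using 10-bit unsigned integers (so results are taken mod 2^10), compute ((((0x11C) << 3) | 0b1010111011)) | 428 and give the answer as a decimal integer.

1023

0x11C = 0100011100
→ << 3 (mod 2^10) → 0011100000 = 224
0b1010111011 = 1010111011
→ | → 1011111011 = 763
428 = 0110101100
→ | → 1111111111 = 1023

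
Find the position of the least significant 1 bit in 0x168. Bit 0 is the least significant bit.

3

0x168 = 101101000
Trailing zeros: 3, so the lowest set bit is bit 3 (value 8).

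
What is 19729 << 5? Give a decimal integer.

631328

19729 = 00000100110100010001
shift left by 5 → 10011010001000100000 = 631328
(equivalently, 19729 × 2^5 = 19729 × 32)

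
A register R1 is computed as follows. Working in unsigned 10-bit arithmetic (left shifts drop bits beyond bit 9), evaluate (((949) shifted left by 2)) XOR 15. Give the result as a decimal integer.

949 = 1110110101
→ shifted left by 2 (mod 2^10) → 1011010100 = 724
15 = 0000001111
→ XOR → 1011011011 = 731

731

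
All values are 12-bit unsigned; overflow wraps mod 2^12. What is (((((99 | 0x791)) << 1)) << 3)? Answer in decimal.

3888

99 = 000001100011
0x791 = 011110010001
→ | → 011111110011 = 2035
→ << 1 (mod 2^12) → 111111100110 = 4070
→ << 3 (mod 2^12) → 111100110000 = 3888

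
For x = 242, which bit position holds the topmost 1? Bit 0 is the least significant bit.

7

242 = 11110010
The topmost 1 is at position 7 (since 2^7 = 128 ≤ 242 < 256).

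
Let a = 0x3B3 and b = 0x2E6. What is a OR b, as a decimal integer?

0x3B3 = 1110110011
0x2E6 = 1011100110
 OR → 1111110111 = 1015

1015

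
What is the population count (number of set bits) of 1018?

1018 = 1111111010
Count the 1s: 1 + 1 + 1 + 1 + 1 + 1 + 1 + 1 = 8

8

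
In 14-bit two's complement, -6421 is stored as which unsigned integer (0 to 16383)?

9963

6421 in 14 bits: 01100100010101
Invert: 10011011101010
Add 1:  10011011101011 = 9963
(Check: 2^14 - 6421 = 16384 - 6421 = 9963.)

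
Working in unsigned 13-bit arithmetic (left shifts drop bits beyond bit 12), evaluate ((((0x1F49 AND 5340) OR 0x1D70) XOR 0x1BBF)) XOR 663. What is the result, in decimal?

0x1F49 = 1111101001001
5340 = 1010011011100
→ AND → 1010001001000 = 5192
0x1D70 = 1110101110000
→ OR → 1110101111000 = 7544
0x1BBF = 1101110111111
→ XOR → 0011011000111 = 1735
663 = 0001010010111
→ XOR → 0010001010000 = 1104

1104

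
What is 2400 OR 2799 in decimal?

2400 = 100101100000
2799 = 101011101111
 OR → 101111101111 = 3055

3055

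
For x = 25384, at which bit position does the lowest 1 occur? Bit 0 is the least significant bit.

3

25384 = 110001100101000
Trailing zeros: 3, so the lowest set bit is bit 3 (value 8).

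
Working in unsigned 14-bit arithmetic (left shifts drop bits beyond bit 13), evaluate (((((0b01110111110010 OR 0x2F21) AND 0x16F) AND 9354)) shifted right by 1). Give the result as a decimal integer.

0b01110111110010 = 01110111110010
0x2F21 = 10111100100001
→ OR → 11111111110011 = 16371
0x16F = 00000101101111
→ AND → 00000101100011 = 355
9354 = 10010010001010
→ AND → 00000000000010 = 2
→ shifted right by 1 → 00000000000001 = 1

1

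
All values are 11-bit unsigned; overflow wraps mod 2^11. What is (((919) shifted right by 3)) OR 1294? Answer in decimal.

919 = 01110010111
→ shifted right by 3 → 00001110010 = 114
1294 = 10100001110
→ OR → 10101111110 = 1406

1406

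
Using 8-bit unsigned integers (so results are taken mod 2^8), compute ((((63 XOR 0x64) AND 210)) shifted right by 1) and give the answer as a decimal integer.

41

63 = 00111111
0x64 = 01100100
→ XOR → 01011011 = 91
210 = 11010010
→ AND → 01010010 = 82
→ shifted right by 1 → 00101001 = 41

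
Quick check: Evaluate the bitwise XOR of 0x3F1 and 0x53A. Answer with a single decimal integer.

1739

0x3F1 = 01111110001
0x53A = 10100111010
XOR → 11011001011 = 1739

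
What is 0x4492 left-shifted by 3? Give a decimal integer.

0x4492 = 000100010010010010
shift left by 3 → 100010010010010000 = 140432
(equivalently, 17554 × 2^3 = 17554 × 8)

140432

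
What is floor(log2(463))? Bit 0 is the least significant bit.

463 = 111001111
The topmost 1 is at position 8 (since 2^8 = 256 ≤ 463 < 512).

8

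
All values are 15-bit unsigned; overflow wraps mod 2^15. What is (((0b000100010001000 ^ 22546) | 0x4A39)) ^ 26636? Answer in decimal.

0b000100010001000 = 000100010001000
22546 = 101100000010010
→ ^ → 101000010011010 = 20634
0x4A39 = 100101000111001
→ | → 101101010111011 = 23227
26636 = 110100000001100
→ ^ → 011001010110111 = 12983

12983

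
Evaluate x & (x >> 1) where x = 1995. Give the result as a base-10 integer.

x = 11111001011 = 1995
x>>1 = 01111100101
AND  = 01111000001 = 961
(x & (x >> 1) has a 1 wherever x has two consecutive 1 bits.)

961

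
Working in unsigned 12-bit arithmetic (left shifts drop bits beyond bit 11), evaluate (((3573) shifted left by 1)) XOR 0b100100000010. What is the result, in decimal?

3573 = 110111110101
→ shifted left by 1 (mod 2^12) → 101111101010 = 3050
0b100100000010 = 100100000010
→ XOR → 001011101000 = 744

744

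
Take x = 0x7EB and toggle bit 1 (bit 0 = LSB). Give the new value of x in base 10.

x = 11111101011
bit 1 is currently 1; toggle it via x ^ (1 << 1) = x ^ 2
→ 11111101001 = 2025

2025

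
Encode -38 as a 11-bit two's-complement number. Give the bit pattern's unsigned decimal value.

38 in 11 bits: 00000100110
Invert: 11111011001
Add 1:  11111011010 = 2010
(Check: 2^11 - 38 = 2048 - 38 = 2010.)

2010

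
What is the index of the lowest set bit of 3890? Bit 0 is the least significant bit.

1

3890 = 111100110010
Trailing zeros: 1, so the lowest set bit is bit 1 (value 2).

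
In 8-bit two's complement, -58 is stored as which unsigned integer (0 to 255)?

198

58 in 8 bits: 00111010
Invert: 11000101
Add 1:  11000110 = 198
(Check: 2^8 - 58 = 256 - 58 = 198.)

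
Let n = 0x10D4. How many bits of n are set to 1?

0x10D4 = 1000011010100
Count the 1s: 1 + 1 + 1 + 1 + 1 = 5

5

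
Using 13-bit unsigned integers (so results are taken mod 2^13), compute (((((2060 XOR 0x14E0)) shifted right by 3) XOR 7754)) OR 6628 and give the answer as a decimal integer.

7671

2060 = 0100000001100
0x14E0 = 1010011100000
→ XOR → 1110011101100 = 7404
→ shifted right by 3 → 0001110011101 = 925
7754 = 1111001001010
→ XOR → 1110111010111 = 7639
6628 = 1100111100100
→ OR → 1110111110111 = 7671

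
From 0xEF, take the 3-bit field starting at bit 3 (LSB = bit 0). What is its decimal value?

v = 011101111
Shift right by 3: 011101
Mask low 3 bits: 101 = 5

5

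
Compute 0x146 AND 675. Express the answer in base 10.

2

0x146 = 0101000110
675 = 1010100011
AND → 0000000010 = 2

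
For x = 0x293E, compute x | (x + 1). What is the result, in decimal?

x = 10100100111110 = 10558
x + 1 = 10100100111111
OR    = 10100100111111 = 10559
(x | (x + 1) sets the lowest cleared bit.)

10559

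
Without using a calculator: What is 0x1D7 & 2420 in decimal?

340

0x1D7 = 000111010111
2420 = 100101110100
AND → 000101010100 = 340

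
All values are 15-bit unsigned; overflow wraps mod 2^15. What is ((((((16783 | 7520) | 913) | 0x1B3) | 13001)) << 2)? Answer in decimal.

16783 = 100000110001111
7520 = 001110101100000
→ | → 101110111101111 = 24047
913 = 000001110010001
→ | → 101111111111111 = 24575
0x1B3 = 000000110110011
→ | → 101111111111111 = 24575
13001 = 011001011001001
→ | → 111111111111111 = 32767
→ << 2 (mod 2^15) → 111111111111100 = 32764

32764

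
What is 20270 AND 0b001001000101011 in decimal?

554

20270 = 100111100101110
b = 001001000101011
AND → 000001000101010 = 554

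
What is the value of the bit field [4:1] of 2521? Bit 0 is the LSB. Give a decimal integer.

v = 0100111011001
Shift right by 1: 010011101100
Mask low 4 bits: 1100 = 12

12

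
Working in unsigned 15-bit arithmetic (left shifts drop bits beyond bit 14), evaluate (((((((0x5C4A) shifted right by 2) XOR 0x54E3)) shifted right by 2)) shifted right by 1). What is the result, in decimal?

2174

0x5C4A = 101110001001010
→ shifted right by 2 → 001011100010010 = 5906
0x54E3 = 101010011100011
→ XOR → 100001111110001 = 17393
→ shifted right by 2 → 001000011111100 = 4348
→ shifted right by 1 → 000100001111110 = 2174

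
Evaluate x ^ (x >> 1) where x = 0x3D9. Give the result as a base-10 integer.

x = 1111011001 = 985
x>>1 = 0111101100
XOR  = 1000110101 = 565
(x ^ (x >> 1) gives the standard binary-reflected Gray code of x.)

565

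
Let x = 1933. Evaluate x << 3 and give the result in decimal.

15464

1933 = 00011110001101
shift left by 3 → 11110001101000 = 15464
(equivalently, 1933 × 2^3 = 1933 × 8)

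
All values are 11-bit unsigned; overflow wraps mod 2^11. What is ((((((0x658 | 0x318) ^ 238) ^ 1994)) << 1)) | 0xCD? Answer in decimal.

0x658 = 11001011000
0x318 = 01100011000
→ | → 11101011000 = 1880
238 = 00011101110
→ ^ → 11110110110 = 1974
1994 = 11111001010
→ ^ → 00001111100 = 124
→ << 1 (mod 2^11) → 00011111000 = 248
0xCD = 00011001101
→ | → 00011111101 = 253

253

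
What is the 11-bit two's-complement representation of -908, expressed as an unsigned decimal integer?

908 in 11 bits: 01110001100
Invert: 10001110011
Add 1:  10001110100 = 1140
(Check: 2^11 - 908 = 2048 - 908 = 1140.)

1140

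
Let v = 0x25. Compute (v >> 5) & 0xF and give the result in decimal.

1

v = 0000100101
Shift right by 5: 00001
Mask low 4 bits: 0001 = 1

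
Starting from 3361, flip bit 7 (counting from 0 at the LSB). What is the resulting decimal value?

3489

x = 110100100001
bit 7 is currently 0; toggle it via x ^ (1 << 7) = x ^ 128
→ 110110100001 = 3489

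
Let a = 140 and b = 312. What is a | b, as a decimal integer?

444

140 = 010001100
312 = 100111000
 OR → 110111100 = 444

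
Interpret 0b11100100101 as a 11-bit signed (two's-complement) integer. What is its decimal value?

-219

pattern = 11100100101 (MSB is 1 ⇒ negative)
Invert: 00011011010, add 1 → 00011011011 = 219, so the value is -219.
(Equivalently: 1829 - 2^11 = 1829 - 2048 = -219.)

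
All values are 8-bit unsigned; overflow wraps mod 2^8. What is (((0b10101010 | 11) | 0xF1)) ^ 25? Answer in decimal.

0b10101010 = 10101010
11 = 00001011
→ | → 10101011 = 171
0xF1 = 11110001
→ | → 11111011 = 251
25 = 00011001
→ ^ → 11100010 = 226

226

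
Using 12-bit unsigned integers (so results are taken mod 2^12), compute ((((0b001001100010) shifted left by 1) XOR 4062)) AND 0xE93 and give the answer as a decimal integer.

0b001001100010 = 001001100010
→ shifted left by 1 (mod 2^12) → 010011000100 = 1220
4062 = 111111011110
→ XOR → 101100011010 = 2842
0xE93 = 111010010011
→ AND → 101000010010 = 2578

2578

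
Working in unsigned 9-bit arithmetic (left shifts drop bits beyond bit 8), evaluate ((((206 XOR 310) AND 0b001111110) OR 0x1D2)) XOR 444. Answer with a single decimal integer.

70

206 = 011001110
310 = 100110110
→ XOR → 111111000 = 504
0b001111110 = 001111110
→ AND → 001111000 = 120
0x1D2 = 111010010
→ OR → 111111010 = 506
444 = 110111100
→ XOR → 001000110 = 70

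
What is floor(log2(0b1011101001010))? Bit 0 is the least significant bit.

0b1011101001010 = 1011101001010
The topmost 1 is at position 12 (since 2^12 = 4096 ≤ 5962 < 8192).

12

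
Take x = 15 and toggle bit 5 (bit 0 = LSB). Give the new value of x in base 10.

x = 00001111
bit 5 is currently 0; toggle it via x ^ (1 << 5) = x ^ 32
→ 00101111 = 47

47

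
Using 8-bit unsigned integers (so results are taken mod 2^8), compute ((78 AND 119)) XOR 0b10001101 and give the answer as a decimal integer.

203

78 = 01001110
119 = 01110111
→ AND → 01000110 = 70
0b10001101 = 10001101
→ XOR → 11001011 = 203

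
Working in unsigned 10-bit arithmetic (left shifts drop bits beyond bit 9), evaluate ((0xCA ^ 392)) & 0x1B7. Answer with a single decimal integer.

258

0xCA = 0011001010
392 = 0110001000
→ ^ → 0101000010 = 322
0x1B7 = 0110110111
→ & → 0100000010 = 258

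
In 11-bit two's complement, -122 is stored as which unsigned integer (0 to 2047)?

1926

122 in 11 bits: 00001111010
Invert: 11110000101
Add 1:  11110000110 = 1926
(Check: 2^11 - 122 = 2048 - 122 = 1926.)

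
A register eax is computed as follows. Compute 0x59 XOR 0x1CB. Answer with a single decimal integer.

402

0x59 = 001011001
0x1CB = 111001011
XOR → 110010010 = 402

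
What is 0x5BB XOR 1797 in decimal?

0x5BB = 10110111011
1797 = 11100000101
XOR → 01010111110 = 702

702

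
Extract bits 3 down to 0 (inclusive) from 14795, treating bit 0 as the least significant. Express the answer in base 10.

v = 011100111001011
Shift right by 0: 011100111001011
Mask low 4 bits: 1011 = 11

11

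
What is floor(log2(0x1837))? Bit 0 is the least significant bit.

0x1837 = 1100000110111
The topmost 1 is at position 12 (since 2^12 = 4096 ≤ 6199 < 8192).

12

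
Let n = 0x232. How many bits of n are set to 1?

4

0x232 = 1000110010
Count the 1s: 1 + 1 + 1 + 1 = 4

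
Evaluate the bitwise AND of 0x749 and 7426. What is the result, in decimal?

0x749 = 0011101001001
7426 = 1110100000010
AND → 0010100000000 = 1280

1280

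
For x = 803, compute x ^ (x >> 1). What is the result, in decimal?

690

x = 1100100011 = 803
x>>1 = 0110010001
XOR  = 1010110010 = 690
(x ^ (x >> 1) gives the standard binary-reflected Gray code of x.)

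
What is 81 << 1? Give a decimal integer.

81 = 01010001
shift left by 1 → 10100010 = 162
(equivalently, 81 × 2^1 = 81 × 2)

162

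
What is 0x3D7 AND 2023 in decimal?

0x3D7 = 01111010111
2023 = 11111100111
AND → 01111000111 = 967

967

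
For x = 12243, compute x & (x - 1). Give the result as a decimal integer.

12242

x = 10111111010011 = 12243
x - 1 = 10111111010010
AND   = 10111111010010 = 12242
(x & (x - 1) clears the lowest set bit of x.)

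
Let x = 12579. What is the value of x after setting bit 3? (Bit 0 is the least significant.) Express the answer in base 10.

x = 11000100100011
bit 3 is currently 0; set it via x | (1 << 3) = x | 8
→ 11000100101011 = 12587

12587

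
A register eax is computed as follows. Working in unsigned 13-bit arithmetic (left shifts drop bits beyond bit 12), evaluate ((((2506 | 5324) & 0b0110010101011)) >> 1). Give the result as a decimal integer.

2506 = 0100111001010
5324 = 1010011001100
→ | → 1110111001110 = 7630
0b0110010101011 = 0110010101011
→ & → 0110010001010 = 3210
→ >> 1 → 0011001000101 = 1605

1605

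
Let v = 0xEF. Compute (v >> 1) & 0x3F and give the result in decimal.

55

v = 11101111
Shift right by 1: 1110111
Mask low 6 bits: 110111 = 55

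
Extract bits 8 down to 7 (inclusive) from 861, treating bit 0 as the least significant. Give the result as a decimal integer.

v = 1101011101
Shift right by 7: 110
Mask low 2 bits: 10 = 2

2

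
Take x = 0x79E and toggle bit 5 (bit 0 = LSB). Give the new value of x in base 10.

x = 11110011110
bit 5 is currently 0; toggle it via x ^ (1 << 5) = x ^ 32
→ 11110111110 = 1982

1982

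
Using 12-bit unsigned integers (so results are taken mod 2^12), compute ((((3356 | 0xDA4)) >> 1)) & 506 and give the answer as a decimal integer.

218

3356 = 110100011100
0xDA4 = 110110100100
→ | → 110110111100 = 3516
→ >> 1 → 011011011110 = 1758
506 = 000111111010
→ & → 000011011010 = 218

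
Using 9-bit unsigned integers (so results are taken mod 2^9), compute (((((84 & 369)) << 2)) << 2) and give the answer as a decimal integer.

84 = 001010100
369 = 101110001
→ & → 001010000 = 80
→ << 2 (mod 2^9) → 101000000 = 320
→ << 2 (mod 2^9) → 100000000 = 256

256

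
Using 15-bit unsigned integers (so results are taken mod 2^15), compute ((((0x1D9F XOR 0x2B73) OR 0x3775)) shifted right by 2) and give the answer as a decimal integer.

3583

0x1D9F = 001110110011111
0x2B73 = 010101101110011
→ XOR → 011011011101100 = 14060
0x3775 = 011011101110101
→ OR → 011011111111101 = 14333
→ shifted right by 2 → 000110111111111 = 3583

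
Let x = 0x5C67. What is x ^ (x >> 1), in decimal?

29268

x = 101110001100111 = 23655
x>>1 = 010111000110011
XOR  = 111001001010100 = 29268
(x ^ (x >> 1) gives the standard binary-reflected Gray code of x.)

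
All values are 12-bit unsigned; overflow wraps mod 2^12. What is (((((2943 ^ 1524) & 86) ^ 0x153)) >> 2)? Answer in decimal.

2943 = 101101111111
1524 = 010111110100
→ ^ → 111010001011 = 3723
86 = 000001010110
→ & → 000000000010 = 2
0x153 = 000101010011
→ ^ → 000101010001 = 337
→ >> 2 → 000001010100 = 84

84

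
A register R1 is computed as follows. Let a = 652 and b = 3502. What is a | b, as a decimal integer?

4014

652 = 001010001100
3502 = 110110101110
 OR → 111110101110 = 4014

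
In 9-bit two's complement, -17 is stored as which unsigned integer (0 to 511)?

495

17 in 9 bits: 000010001
Invert: 111101110
Add 1:  111101111 = 495
(Check: 2^9 - 17 = 512 - 17 = 495.)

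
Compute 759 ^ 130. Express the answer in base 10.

759 = 1011110111
130 = 0010000010
XOR → 1001110101 = 629

629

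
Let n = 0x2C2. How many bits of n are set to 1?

0x2C2 = 1011000010
Count the 1s: 1 + 1 + 1 + 1 = 4

4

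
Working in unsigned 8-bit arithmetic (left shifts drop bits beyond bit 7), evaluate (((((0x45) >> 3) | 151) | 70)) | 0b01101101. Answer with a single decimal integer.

0x45 = 01000101
→ >> 3 → 00001000 = 8
151 = 10010111
→ | → 10011111 = 159
70 = 01000110
→ | → 11011111 = 223
0b01101101 = 01101101
→ | → 11111111 = 255

255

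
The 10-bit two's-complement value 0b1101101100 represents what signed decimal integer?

-148

pattern = 1101101100 (MSB is 1 ⇒ negative)
Invert: 0010010011, add 1 → 0010010100 = 148, so the value is -148.
(Equivalently: 876 - 2^10 = 876 - 1024 = -148.)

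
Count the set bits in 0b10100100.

3

n = 10100100
Count the 1s: 1 + 1 + 1 = 3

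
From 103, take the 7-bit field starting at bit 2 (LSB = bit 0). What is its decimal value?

25

v = 00001100111
Shift right by 2: 000011001
Mask low 7 bits: 0011001 = 25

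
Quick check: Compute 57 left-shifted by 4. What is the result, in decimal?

912

57 = 0000111001
shift left by 4 → 1110010000 = 912
(equivalently, 57 × 2^4 = 57 × 16)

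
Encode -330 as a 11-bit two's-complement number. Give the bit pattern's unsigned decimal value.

1718

330 in 11 bits: 00101001010
Invert: 11010110101
Add 1:  11010110110 = 1718
(Check: 2^11 - 330 = 2048 - 330 = 1718.)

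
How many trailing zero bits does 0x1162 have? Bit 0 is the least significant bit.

1

0x1162 = 1000101100010
Trailing zeros: 1, so the lowest set bit is bit 1 (value 2).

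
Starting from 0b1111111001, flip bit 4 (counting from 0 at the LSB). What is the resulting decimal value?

1001

x = 1111111001
bit 4 is currently 1; toggle it via x ^ (1 << 4) = x ^ 16
→ 1111101001 = 1001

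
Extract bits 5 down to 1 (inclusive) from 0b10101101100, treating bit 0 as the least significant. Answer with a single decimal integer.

v = 10101101100
Shift right by 1: 1010110110
Mask low 5 bits: 10110 = 22

22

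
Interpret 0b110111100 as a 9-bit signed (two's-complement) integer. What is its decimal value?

pattern = 110111100 (MSB is 1 ⇒ negative)
Invert: 001000011, add 1 → 001000100 = 68, so the value is -68.
(Equivalently: 444 - 2^9 = 444 - 512 = -68.)

-68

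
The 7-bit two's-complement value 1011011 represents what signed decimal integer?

-37

pattern = 1011011 (MSB is 1 ⇒ negative)
Invert: 0100100, add 1 → 0100101 = 37, so the value is -37.
(Equivalently: 91 - 2^7 = 91 - 128 = -37.)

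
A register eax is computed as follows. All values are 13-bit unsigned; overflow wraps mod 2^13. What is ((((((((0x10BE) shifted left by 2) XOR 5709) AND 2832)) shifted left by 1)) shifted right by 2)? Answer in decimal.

0x10BE = 1000010111110
→ shifted left by 2 (mod 2^13) → 0001011111000 = 760
5709 = 1011001001101
→ XOR → 1010010110101 = 5301
2832 = 0101100010000
→ AND → 0000000010000 = 16
→ shifted left by 1 (mod 2^13) → 0000000100000 = 32
→ shifted right by 2 → 0000000001000 = 8

8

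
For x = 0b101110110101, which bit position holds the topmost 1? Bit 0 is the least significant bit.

11

0b101110110101 = 101110110101
The topmost 1 is at position 11 (since 2^11 = 2048 ≤ 2997 < 4096).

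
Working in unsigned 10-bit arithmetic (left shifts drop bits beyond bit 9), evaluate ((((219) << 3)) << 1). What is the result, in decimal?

219 = 0011011011
→ << 3 (mod 2^10) → 1011011000 = 728
→ << 1 (mod 2^10) → 0110110000 = 432

432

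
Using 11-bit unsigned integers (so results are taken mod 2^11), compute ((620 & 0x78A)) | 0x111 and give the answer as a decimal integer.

620 = 01001101100
0x78A = 11110001010
→ & → 01000001000 = 520
0x111 = 00100010001
→ | → 01100011001 = 793

793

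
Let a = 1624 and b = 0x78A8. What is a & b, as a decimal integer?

1624 = 000011001011000
0x78A8 = 111100010101000
AND → 000000000001000 = 8

8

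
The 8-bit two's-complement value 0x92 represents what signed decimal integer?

pattern = 10010010 (MSB is 1 ⇒ negative)
Invert: 01101101, add 1 → 01101110 = 110, so the value is -110.
(Equivalently: 146 - 2^8 = 146 - 256 = -110.)

-110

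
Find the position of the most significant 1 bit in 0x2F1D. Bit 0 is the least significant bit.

13

0x2F1D = 10111100011101
The topmost 1 is at position 13 (since 2^13 = 8192 ≤ 12061 < 16384).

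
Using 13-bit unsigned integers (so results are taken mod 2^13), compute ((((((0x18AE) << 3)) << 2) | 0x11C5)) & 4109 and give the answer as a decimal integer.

4101

0x18AE = 1100010101110
→ << 3 (mod 2^13) → 0010101110000 = 1392
→ << 2 (mod 2^13) → 1010111000000 = 5568
0x11C5 = 1000111000101
→ | → 1010111000101 = 5573
4109 = 1000000001101
→ & → 1000000000101 = 4101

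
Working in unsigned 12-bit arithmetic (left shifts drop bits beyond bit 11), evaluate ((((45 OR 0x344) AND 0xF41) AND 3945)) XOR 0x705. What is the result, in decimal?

45 = 000000101101
0x344 = 001101000100
→ OR → 001101101101 = 877
0xF41 = 111101000001
→ AND → 001101000001 = 833
3945 = 111101101001
→ AND → 001101000001 = 833
0x705 = 011100000101
→ XOR → 010001000100 = 1092

1092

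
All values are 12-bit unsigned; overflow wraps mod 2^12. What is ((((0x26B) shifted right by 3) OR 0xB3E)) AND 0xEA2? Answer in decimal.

2594

0x26B = 001001101011
→ shifted right by 3 → 000001001101 = 77
0xB3E = 101100111110
→ OR → 101101111111 = 2943
0xEA2 = 111010100010
→ AND → 101000100010 = 2594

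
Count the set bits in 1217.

4

1217 = 10011000001
Count the 1s: 1 + 1 + 1 + 1 = 4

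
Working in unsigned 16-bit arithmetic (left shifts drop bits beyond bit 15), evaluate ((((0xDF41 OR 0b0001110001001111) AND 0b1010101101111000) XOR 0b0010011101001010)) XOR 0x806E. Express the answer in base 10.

0xDF41 = 1101111101000001
0b0001110001001111 = 0001110001001111
→ OR → 1101111101001111 = 57167
0b1010101101111000 = 1010101101111000
→ AND → 1000101101001000 = 35656
0b0010011101001010 = 0010011101001010
→ XOR → 1010110000000010 = 44034
0x806E = 1000000001101110
→ XOR → 0010110001101100 = 11372

11372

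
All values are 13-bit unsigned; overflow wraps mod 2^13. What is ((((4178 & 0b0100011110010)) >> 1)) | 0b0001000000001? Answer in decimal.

553

4178 = 1000001010010
0b0100011110010 = 0100011110010
→ & → 0000001010010 = 82
→ >> 1 → 0000000101001 = 41
0b0001000000001 = 0001000000001
→ | → 0001000101001 = 553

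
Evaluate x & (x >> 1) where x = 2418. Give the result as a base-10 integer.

x = 100101110010 = 2418
x>>1 = 010010111001
AND  = 000000110000 = 48
(x & (x >> 1) has a 1 wherever x has two consecutive 1 bits.)

48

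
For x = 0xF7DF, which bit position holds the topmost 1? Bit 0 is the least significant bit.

0xF7DF = 1111011111011111
The topmost 1 is at position 15 (since 2^15 = 32768 ≤ 63455 < 65536).

15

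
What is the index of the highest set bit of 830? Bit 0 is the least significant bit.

9

830 = 1100111110
The topmost 1 is at position 9 (since 2^9 = 512 ≤ 830 < 1024).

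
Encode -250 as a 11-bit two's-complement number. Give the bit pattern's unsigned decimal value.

1798

250 in 11 bits: 00011111010
Invert: 11100000101
Add 1:  11100000110 = 1798
(Check: 2^11 - 250 = 2048 - 250 = 1798.)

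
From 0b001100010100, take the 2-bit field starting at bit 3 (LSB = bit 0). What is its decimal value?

v = 001100010100
Shift right by 3: 001100010
Mask low 2 bits: 10 = 2

2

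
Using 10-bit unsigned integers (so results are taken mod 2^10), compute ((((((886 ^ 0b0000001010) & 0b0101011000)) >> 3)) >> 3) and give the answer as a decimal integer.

5

886 = 1101110110
0b0000001010 = 0000001010
→ ^ → 1101111100 = 892
0b0101011000 = 0101011000
→ & → 0101011000 = 344
→ >> 3 → 0000101011 = 43
→ >> 3 → 0000000101 = 5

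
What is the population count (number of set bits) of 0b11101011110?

8

n = 11101011110
Count the 1s: 1 + 1 + 1 + 1 + 1 + 1 + 1 + 1 = 8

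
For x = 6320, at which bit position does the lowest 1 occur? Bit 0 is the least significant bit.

4

6320 = 1100010110000
Trailing zeros: 4, so the lowest set bit is bit 4 (value 16).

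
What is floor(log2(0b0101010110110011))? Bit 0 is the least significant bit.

0b0101010110110011 = 101010110110011
The topmost 1 is at position 14 (since 2^14 = 16384 ≤ 21939 < 32768).

14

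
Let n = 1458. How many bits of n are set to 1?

6

1458 = 10110110010
Count the 1s: 1 + 1 + 1 + 1 + 1 + 1 = 6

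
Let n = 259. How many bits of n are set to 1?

259 = 100000011
Count the 1s: 1 + 1 + 1 = 3

3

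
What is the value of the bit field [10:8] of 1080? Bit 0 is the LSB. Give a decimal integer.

4

v = 010000111000
Shift right by 8: 0100
Mask low 3 bits: 100 = 4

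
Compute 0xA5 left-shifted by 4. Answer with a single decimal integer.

2640

0xA5 = 000010100101
shift left by 4 → 101001010000 = 2640
(equivalently, 165 × 2^4 = 165 × 16)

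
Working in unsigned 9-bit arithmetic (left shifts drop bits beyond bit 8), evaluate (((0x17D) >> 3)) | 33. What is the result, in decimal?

47

0x17D = 101111101
→ >> 3 → 000101111 = 47
33 = 000100001
→ | → 000101111 = 47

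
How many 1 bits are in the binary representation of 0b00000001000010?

2

n = 1000010
Count the 1s: 1 + 1 = 2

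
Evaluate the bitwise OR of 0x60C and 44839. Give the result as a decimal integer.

44847

0x60C = 0000011000001100
44839 = 1010111100100111
 OR → 1010111100101111 = 44847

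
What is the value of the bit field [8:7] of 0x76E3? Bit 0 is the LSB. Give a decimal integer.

v = 0111011011100011
Shift right by 7: 011101101
Mask low 2 bits: 01 = 1

1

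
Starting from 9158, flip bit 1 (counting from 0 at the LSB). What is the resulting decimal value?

9156

x = 010001111000110
bit 1 is currently 1; toggle it via x ^ (1 << 1) = x ^ 2
→ 010001111000100 = 9156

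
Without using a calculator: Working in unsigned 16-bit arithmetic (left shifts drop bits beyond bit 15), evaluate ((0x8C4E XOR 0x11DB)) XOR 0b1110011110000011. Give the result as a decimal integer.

31254

0x8C4E = 1000110001001110
0x11DB = 0001000111011011
→ XOR → 1001110110010101 = 40341
0b1110011110000011 = 1110011110000011
→ XOR → 0111101000010110 = 31254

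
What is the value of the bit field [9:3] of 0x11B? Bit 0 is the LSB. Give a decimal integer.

35

v = 000100011011
Shift right by 3: 000100011
Mask low 7 bits: 0100011 = 35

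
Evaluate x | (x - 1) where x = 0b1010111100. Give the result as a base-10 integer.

x = 1010111100 = 700
x - 1 = 1010111011
OR    = 1010111111 = 703
(x | (x - 1) sets all bits below the lowest set bit.)

703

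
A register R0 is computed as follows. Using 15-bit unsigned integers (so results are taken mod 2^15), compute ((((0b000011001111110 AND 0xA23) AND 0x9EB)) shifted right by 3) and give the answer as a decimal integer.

0b000011001111110 = 000011001111110
0xA23 = 000101000100011
→ AND → 000001000100010 = 546
0x9EB = 000100111101011
→ AND → 000000000100010 = 34
→ shifted right by 3 → 000000000000100 = 4

4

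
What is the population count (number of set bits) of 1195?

1195 = 10010101011
Count the 1s: 1 + 1 + 1 + 1 + 1 + 1 = 6

6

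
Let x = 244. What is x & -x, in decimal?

4

x = 11110100 = 244
-x (two's complement) = …00001100
AND   = 00000100 = 4
(x & -x isolates the lowest set bit of x.)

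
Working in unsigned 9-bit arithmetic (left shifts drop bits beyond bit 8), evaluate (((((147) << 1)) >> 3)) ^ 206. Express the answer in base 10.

234

147 = 010010011
→ << 1 (mod 2^9) → 100100110 = 294
→ >> 3 → 000100100 = 36
206 = 011001110
→ ^ → 011101010 = 234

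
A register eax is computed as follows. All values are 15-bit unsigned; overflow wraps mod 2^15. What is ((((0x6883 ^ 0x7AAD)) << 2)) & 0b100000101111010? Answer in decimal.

16440

0x6883 = 110100010000011
0x7AAD = 111101010101101
→ ^ → 001001000101110 = 4654
→ << 2 (mod 2^15) → 100100010111000 = 18616
0b100000101111010 = 100000101111010
→ & → 100000000111000 = 16440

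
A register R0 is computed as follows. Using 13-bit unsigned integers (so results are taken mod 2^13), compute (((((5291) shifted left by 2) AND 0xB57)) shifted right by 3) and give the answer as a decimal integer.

5291 = 1010010101011
→ shifted left by 2 (mod 2^13) → 1001010101100 = 4780
0xB57 = 0101101010111
→ AND → 0001000000100 = 516
→ shifted right by 3 → 0000001000000 = 64

64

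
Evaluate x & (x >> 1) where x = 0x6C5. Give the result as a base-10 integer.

x = 11011000101 = 1733
x>>1 = 01101100010
AND  = 01001000000 = 576
(x & (x >> 1) has a 1 wherever x has two consecutive 1 bits.)

576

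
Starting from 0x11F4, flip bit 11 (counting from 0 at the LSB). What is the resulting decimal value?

x = 1000111110100
bit 11 is currently 0; toggle it via x ^ (1 << 11) = x ^ 2048
→ 1100111110100 = 6644

6644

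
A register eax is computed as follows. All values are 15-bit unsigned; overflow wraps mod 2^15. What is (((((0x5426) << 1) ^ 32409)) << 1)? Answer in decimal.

0x5426 = 101010000100110
→ << 1 (mod 2^15) → 010100001001100 = 10316
32409 = 111111010011001
→ ^ → 101011011010101 = 22229
→ << 1 (mod 2^15) → 010110110101010 = 11690

11690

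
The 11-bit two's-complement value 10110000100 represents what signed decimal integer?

-636

pattern = 10110000100 (MSB is 1 ⇒ negative)
Invert: 01001111011, add 1 → 01001111100 = 636, so the value is -636.
(Equivalently: 1412 - 2^11 = 1412 - 2048 = -636.)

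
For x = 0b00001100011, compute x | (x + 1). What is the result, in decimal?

103

x = 1100011 = 99
x + 1 = 1100100
OR    = 1100111 = 103
(x | (x + 1) sets the lowest cleared bit.)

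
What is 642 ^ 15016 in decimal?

14378

642 = 00001010000010
15016 = 11101010101000
XOR → 11100000101010 = 14378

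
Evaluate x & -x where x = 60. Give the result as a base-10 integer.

4

x = 111100 = 60
-x (two's complement) = …000100
AND   = 000100 = 4
(x & -x isolates the lowest set bit of x.)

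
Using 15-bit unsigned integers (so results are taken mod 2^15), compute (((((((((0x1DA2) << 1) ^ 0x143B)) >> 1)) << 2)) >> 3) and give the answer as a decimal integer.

3039

0x1DA2 = 001110110100010
→ << 1 (mod 2^15) → 011101101000100 = 15172
0x143B = 001010000111011
→ ^ → 010111101111111 = 12159
→ >> 1 → 001011110111111 = 6079
→ << 2 (mod 2^15) → 101111011111100 = 24316
→ >> 3 → 000101111011111 = 3039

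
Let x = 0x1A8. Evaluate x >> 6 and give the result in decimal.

6

0x1A8 = 110101000
shift right by 6 → 000000110 = 6
(equivalently, floor(424 / 64))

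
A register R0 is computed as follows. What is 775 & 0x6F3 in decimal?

515

775 = 01100000111
0x6F3 = 11011110011
AND → 01000000011 = 515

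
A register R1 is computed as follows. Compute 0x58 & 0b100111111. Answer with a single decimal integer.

24

0x58 = 001011000
b = 100111111
AND → 000011000 = 24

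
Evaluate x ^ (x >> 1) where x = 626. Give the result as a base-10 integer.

x = 1001110010 = 626
x>>1 = 0100111001
XOR  = 1101001011 = 843
(x ^ (x >> 1) gives the standard binary-reflected Gray code of x.)

843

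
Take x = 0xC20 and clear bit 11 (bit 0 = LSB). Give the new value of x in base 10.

1056

x = 000110000100000
bit 11 is currently 1; clear it via x & ~(1 << 11) = x & ~2048
→ 000010000100000 = 1056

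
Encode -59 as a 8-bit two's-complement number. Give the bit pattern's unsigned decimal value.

197

59 in 8 bits: 00111011
Invert: 11000100
Add 1:  11000101 = 197
(Check: 2^8 - 59 = 256 - 59 = 197.)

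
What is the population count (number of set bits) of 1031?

4

1031 = 10000000111
Count the 1s: 1 + 1 + 1 + 1 = 4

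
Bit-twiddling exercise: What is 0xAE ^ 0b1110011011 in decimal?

0xAE = 0010101110
b = 1110011011
XOR → 1100110101 = 821

821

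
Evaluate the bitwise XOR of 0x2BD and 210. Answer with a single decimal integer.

623

0x2BD = 1010111101
210 = 0011010010
XOR → 1001101111 = 623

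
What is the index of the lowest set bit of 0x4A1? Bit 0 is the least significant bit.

0x4A1 = 10010100001
Trailing zeros: 0, so the lowest set bit is bit 0 (value 1).

0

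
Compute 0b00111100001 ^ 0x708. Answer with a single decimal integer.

1769

a = 00111100001
0x708 = 11100001000
XOR → 11011101001 = 1769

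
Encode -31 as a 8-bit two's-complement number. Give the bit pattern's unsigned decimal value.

225

31 in 8 bits: 00011111
Invert: 11100000
Add 1:  11100001 = 225
(Check: 2^8 - 31 = 256 - 31 = 225.)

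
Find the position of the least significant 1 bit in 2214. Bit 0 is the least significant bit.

2214 = 100010100110
Trailing zeros: 1, so the lowest set bit is bit 1 (value 2).

1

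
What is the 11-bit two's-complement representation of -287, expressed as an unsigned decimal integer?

287 in 11 bits: 00100011111
Invert: 11011100000
Add 1:  11011100001 = 1761
(Check: 2^11 - 287 = 2048 - 287 = 1761.)

1761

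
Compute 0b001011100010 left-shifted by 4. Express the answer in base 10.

11808

x = 00001011100010
shift left by 4 → 10111000100000 = 11808
(equivalently, 738 × 2^4 = 738 × 16)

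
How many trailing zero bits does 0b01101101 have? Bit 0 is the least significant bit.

0

0b01101101 = 1101101
Trailing zeros: 0, so the lowest set bit is bit 0 (value 1).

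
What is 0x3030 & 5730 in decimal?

4128

0x3030 = 11000000110000
5730 = 01011001100010
AND → 01000000100000 = 4128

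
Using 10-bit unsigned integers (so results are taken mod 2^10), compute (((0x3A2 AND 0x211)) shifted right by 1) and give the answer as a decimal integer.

256

0x3A2 = 1110100010
0x211 = 1000010001
→ AND → 1000000000 = 512
→ shifted right by 1 → 0100000000 = 256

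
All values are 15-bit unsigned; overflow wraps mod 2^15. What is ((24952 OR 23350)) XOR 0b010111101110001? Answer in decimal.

24952 = 110000101111000
23350 = 101101100110110
→ OR → 111101101111110 = 31614
0b010111101110001 = 010111101110001
→ XOR → 101010000001111 = 21519

21519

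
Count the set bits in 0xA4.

0xA4 = 10100100
Count the 1s: 1 + 1 + 1 = 3

3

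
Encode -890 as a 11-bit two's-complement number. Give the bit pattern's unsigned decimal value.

1158

890 in 11 bits: 01101111010
Invert: 10010000101
Add 1:  10010000110 = 1158
(Check: 2^11 - 890 = 2048 - 890 = 1158.)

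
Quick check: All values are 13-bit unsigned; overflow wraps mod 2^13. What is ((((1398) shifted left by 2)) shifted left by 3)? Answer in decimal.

1398 = 0010101110110
→ shifted left by 2 (mod 2^13) → 1010111011000 = 5592
→ shifted left by 3 (mod 2^13) → 0111011000000 = 3776

3776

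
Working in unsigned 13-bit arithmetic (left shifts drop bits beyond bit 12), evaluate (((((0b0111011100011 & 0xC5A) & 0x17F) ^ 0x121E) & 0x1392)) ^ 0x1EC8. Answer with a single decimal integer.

3288

0b0111011100011 = 0111011100011
0xC5A = 0110001011010
→ & → 0110001000010 = 3138
0x17F = 0000101111111
→ & → 0000001000010 = 66
0x121E = 1001000011110
→ ^ → 1001001011100 = 4700
0x1392 = 1001110010010
→ & → 1001000010000 = 4624
0x1EC8 = 1111011001000
→ ^ → 0110011011000 = 3288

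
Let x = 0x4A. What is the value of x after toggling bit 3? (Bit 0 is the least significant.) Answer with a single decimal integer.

x = 01001010
bit 3 is currently 1; toggle it via x ^ (1 << 3) = x ^ 8
→ 01000010 = 66

66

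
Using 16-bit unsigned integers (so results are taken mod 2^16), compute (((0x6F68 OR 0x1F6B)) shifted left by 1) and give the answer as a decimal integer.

0x6F68 = 0110111101101000
0x1F6B = 0001111101101011
→ OR → 0111111101101011 = 32619
→ shifted left by 1 (mod 2^16) → 1111111011010110 = 65238

65238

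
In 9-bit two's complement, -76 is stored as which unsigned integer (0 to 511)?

76 in 9 bits: 001001100
Invert: 110110011
Add 1:  110110100 = 436
(Check: 2^9 - 76 = 512 - 76 = 436.)

436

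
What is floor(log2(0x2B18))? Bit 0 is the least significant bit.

13

0x2B18 = 10101100011000
The topmost 1 is at position 13 (since 2^13 = 8192 ≤ 11032 < 16384).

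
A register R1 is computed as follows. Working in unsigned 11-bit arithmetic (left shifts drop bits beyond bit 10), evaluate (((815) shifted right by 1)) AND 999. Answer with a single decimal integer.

815 = 01100101111
→ shifted right by 1 → 00110010111 = 407
999 = 01111100111
→ AND → 00110000111 = 391

391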